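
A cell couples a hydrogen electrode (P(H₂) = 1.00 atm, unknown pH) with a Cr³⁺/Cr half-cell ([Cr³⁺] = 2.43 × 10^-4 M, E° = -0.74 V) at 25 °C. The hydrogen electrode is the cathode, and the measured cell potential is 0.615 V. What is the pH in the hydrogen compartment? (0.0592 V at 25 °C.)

E°_cell = 0.74 V and n = 6.
log Q = n(E° − E)/0.0592 = 6×(0.74 − 0.615)/0.0592 = 12.669.
With Q = [Cr³⁺]^2·P(H₂)^3 / [H⁺]^6, solving for [H⁺] gives log[H⁺] = -3.316, so pH = 3.32.

pH = 3.32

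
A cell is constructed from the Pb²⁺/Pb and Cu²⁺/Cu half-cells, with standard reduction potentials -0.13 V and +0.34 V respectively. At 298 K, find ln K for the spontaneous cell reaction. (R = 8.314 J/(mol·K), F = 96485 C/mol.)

E°_cell = +0.34 − (-0.13) = 0.47 V, with n = 2 electrons transferred.
At equilibrium E = 0, so the Nernst equation gives ln K = nFE°/RT = (2)(96485)(0.47)/((8.314)(298)) = 36.61.

ln K = 36.6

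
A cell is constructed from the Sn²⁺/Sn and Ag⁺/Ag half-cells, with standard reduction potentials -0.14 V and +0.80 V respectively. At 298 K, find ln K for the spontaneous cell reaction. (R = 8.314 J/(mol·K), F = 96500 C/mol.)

ln K = 73.2

E°_cell = +0.80 − (-0.14) = 0.94 V, with n = 2 electrons transferred.
At equilibrium E = 0, so the Nernst equation gives ln K = nFE°/RT = (2)(96500)(0.94)/((8.314)(298)) = 73.22.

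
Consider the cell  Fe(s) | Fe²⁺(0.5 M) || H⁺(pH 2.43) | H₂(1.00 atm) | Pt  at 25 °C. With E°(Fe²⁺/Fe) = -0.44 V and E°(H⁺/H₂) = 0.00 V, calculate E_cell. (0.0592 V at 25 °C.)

The hydrogen couple is the cathode, so E°_cell = 0.44 V; n = 2.
[H⁺] = 10^(−2.43) = 0.0037 M, and Q = [Fe²⁺]·P(H₂) / [H⁺]^2 = 3.62 × 10^4.
E = E° − (0.0592/2) log Q = 0.44 − (0.0592/2)(4.559) = 0.305 V.

0.31 V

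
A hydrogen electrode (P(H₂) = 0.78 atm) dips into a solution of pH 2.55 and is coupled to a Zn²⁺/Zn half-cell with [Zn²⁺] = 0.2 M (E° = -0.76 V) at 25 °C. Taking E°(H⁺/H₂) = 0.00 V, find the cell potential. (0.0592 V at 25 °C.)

The hydrogen couple is the cathode, so E°_cell = 0.76 V; n = 2.
[H⁺] = 10^(−2.55) = 0.0028 M, and Q = [Zn²⁺]·P(H₂) / [H⁺]^2 = 1.96 × 10^4.
E = E° − (0.0592/2) log Q = 0.76 − (0.0592/2)(4.293) = 0.633 V.

0.63 V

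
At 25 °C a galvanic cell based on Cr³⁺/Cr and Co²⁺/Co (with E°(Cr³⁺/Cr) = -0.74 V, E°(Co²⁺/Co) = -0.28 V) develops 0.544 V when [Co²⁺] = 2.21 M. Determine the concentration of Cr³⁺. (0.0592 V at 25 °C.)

1.8 × 10^-4 M

From the Nernst equation, log Q = n(E° − E)/0.0592 = 6(0.46 − 0.544)/0.0592 = -8.514, so Q = 3.07 × 10^-9.
With Q = [Cr³⁺]^2/[Co²⁺]^3 and the known concentrations, [Cr³⁺]^2 in the numerator gives [Cr³⁺] = 1.8 × 10^-4 M.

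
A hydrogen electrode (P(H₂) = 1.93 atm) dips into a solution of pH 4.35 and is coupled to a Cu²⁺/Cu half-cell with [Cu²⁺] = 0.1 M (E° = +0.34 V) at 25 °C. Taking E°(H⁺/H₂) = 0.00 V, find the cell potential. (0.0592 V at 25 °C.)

0.58 V

The Cu²⁺/Cu couple is the cathode, so E°_cell = 0.34 V; n = 2.
[H⁺] = 10^(−4.35) = 4.5 × 10^-5 M, and Q = [H⁺]^2 / ([Cu²⁺]·P(H₂)) = 1.03 × 10^-8.
E = E° − (0.0592/2) log Q = 0.34 − (0.0592/2)(-7.986) = 0.576 V.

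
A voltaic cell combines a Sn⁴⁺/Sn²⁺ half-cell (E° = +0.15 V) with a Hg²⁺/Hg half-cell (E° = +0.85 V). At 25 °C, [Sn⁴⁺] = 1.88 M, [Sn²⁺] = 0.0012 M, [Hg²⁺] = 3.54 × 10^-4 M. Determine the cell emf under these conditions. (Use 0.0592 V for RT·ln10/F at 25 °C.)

0.503 V

The Hg²⁺/Hg couple has the higher reduction potential and acts as the cathode, so E°_cell = +0.85 − (+0.15) = 0.70 V.
Balancing electrons gives n = 2; the reaction quotient is Q = [Sn⁴⁺]/([Sn²⁺]·[Hg²⁺]) = 4.43 × 10^6.
At 25 °C, E = E° − (0.0592/n) log Q = 0.70 − (0.0592/2)(6.646) = 0.700 − 0.197 = 0.503 V.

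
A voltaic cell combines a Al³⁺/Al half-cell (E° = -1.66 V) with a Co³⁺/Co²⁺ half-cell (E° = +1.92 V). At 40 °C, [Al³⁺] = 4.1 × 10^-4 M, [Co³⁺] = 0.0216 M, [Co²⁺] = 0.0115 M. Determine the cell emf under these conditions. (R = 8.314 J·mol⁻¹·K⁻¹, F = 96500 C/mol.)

The Co³⁺/Co²⁺ couple has the higher reduction potential and acts as the cathode, so E°_cell = +1.92 − (-1.66) = 3.58 V.
Balancing electrons gives n = 3; the reaction quotient is Q = [Al³⁺]·[Co²⁺]^3/[Co³⁺]^3 = 6.19 × 10^-5.
E = E° − (RT/nF) ln Q = 3.58 − (8.314×313)/(3×96500) × (-9.690) = 3.580 + 0.087 = 3.667 V.

3.67 V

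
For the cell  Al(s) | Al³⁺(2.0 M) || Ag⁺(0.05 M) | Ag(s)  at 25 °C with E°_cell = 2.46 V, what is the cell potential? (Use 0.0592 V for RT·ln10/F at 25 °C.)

Balancing electrons gives n = 3; the reaction quotient is Q = [Al³⁺]/[Ag⁺]^3 = 1.6 × 10^4.
At 25 °C, E = E° − (0.0592/n) log Q = 2.46 − (0.0592/3)(4.204) = 2.460 − 0.083 = 2.377 V.

2.38 V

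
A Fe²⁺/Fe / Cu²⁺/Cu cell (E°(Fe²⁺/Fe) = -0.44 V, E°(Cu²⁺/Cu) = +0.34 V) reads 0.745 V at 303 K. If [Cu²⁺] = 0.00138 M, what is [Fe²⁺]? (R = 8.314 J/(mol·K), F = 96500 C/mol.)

From the Nernst equation, ln Q = nF(E° − E)/RT = 2×96500×(0.78 − 0.745)/(8.314×303) = 2.681, so Q = 14.6.
With Q = [Fe²⁺]/[Cu²⁺] and the known concentrations, [Fe²⁺] in the numerator gives [Fe²⁺] = 0.02 M.

0.02 M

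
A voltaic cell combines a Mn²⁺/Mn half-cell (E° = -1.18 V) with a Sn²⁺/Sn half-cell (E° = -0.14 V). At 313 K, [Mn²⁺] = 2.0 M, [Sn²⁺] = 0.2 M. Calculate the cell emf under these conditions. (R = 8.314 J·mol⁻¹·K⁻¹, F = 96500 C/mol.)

1.01 V

The Sn²⁺/Sn couple has the higher reduction potential and acts as the cathode, so E°_cell = -0.14 − (-1.18) = 1.04 V.
Balancing electrons gives n = 2; the reaction quotient is Q = [Mn²⁺]/[Sn²⁺] = 10.0.
E = E° − (RT/nF) ln Q = 1.04 − (8.314×313)/(2×96500) × (2.303) = 1.040 − 0.031 = 1.009 V.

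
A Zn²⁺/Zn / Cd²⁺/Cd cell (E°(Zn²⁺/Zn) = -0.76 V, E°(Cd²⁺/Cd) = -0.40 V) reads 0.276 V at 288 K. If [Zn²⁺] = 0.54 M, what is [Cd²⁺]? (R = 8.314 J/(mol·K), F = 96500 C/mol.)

From the Nernst equation, ln Q = nF(E° − E)/RT = 2×96500×(0.36 − 0.276)/(8.314×288) = 6.771, so Q = 872.
With Q = [Zn²⁺]/[Cd²⁺] and the known concentrations, [Cd²⁺] in the denominator gives [Cd²⁺] = 6.2 × 10^-4 M.

6.2 × 10^-4 M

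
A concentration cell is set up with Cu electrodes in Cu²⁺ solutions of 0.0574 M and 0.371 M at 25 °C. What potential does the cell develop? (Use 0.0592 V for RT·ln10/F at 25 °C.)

Both half-cells are Cu²⁺/Cu, so E°_cell = 0. The concentrated side is the cathode; the cell reaction moves Cu²⁺ from high to low concentration with n = 2.
Q = [Cu²⁺]_dilute/[Cu²⁺]_conc = 0.0574/0.371 = 0.155.
E = 0 − (0.0592/2) log Q = −(0.0592/2)(-0.810) = 0.0240 V.

0.024 V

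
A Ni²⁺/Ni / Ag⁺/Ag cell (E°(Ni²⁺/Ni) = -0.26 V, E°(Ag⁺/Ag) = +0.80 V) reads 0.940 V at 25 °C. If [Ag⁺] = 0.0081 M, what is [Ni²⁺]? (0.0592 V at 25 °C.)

From the Nernst equation, log Q = n(E° − E)/0.0592 = 2(1.06 − 0.940)/0.0592 = 4.054, so Q = 1.13 × 10^4.
With Q = [Ni²⁺]/[Ag⁺]^2 and the known concentrations, [Ni²⁺] in the numerator gives [Ni²⁺] = 0.74 M.

0.74 M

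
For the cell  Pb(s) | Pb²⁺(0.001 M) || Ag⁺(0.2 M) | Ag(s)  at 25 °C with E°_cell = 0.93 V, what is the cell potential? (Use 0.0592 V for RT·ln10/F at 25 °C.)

0.977 V

Balancing electrons gives n = 2; the reaction quotient is Q = [Pb²⁺]/[Ag⁺]^2 = 0.0250.
At 25 °C, E = E° − (0.0592/n) log Q = 0.93 − (0.0592/2)(-1.602) = 0.930 + 0.047 = 0.977 V.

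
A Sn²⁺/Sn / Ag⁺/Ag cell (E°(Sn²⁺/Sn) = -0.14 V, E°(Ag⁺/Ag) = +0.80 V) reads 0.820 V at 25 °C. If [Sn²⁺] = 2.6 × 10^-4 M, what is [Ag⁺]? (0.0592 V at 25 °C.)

1.5 × 10^-4 M

From the Nernst equation, log Q = n(E° − E)/0.0592 = 2(0.94 − 0.820)/0.0592 = 4.054, so Q = 1.13 × 10^4.
With Q = [Sn²⁺]/[Ag⁺]^2 and the known concentrations, [Ag⁺]^2 in the denominator gives [Ag⁺] = 1.5 × 10^-4 M.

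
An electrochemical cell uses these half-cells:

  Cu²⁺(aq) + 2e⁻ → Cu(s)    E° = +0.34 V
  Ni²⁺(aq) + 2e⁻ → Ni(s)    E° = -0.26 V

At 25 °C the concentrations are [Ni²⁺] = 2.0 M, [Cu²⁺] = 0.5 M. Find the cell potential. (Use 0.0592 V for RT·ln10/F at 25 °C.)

The Cu²⁺/Cu couple has the higher reduction potential and acts as the cathode, so E°_cell = +0.34 − (-0.26) = 0.60 V.
Balancing electrons gives n = 2; the reaction quotient is Q = [Ni²⁺]/[Cu²⁺] = 4.00.
At 25 °C, E = E° − (0.0592/n) log Q = 0.60 − (0.0592/2)(0.602) = 0.600 − 0.018 = 0.582 V.

0.582 V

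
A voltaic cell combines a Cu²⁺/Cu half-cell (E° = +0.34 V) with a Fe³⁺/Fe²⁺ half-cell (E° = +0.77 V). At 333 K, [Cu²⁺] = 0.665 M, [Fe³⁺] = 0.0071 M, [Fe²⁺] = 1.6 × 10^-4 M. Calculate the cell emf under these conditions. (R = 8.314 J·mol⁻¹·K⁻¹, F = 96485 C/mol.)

0.545 V

The Fe³⁺/Fe²⁺ couple has the higher reduction potential and acts as the cathode, so E°_cell = +0.77 − (+0.34) = 0.43 V.
Balancing electrons gives n = 2; the reaction quotient is Q = [Cu²⁺]·[Fe²⁺]^2/[Fe³⁺]^2 = 3.38 × 10^-4.
E = E° − (RT/nF) ln Q = 0.43 − (8.314×333)/(2×96485) × (-7.993) = 0.430 + 0.115 = 0.545 V.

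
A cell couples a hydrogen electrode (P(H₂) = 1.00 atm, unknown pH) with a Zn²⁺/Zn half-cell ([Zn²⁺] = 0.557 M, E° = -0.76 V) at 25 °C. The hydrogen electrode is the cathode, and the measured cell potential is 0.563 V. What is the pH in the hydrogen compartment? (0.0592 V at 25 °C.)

pH = 3.45

E°_cell = 0.76 V and n = 2.
log Q = n(E° − E)/0.0592 = 2×(0.76 − 0.563)/0.0592 = 6.655.
With Q = [Zn²⁺]·P(H₂) / [H⁺]^2, solving for [H⁺] gives log[H⁺] = -3.455, so pH = 3.45.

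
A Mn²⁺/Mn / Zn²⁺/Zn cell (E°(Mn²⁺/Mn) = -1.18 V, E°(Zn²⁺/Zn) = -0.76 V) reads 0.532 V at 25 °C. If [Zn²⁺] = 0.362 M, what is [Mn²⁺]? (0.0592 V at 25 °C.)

From the Nernst equation, log Q = n(E° − E)/0.0592 = 2(0.42 − 0.532)/0.0592 = -3.784, so Q = 1.65 × 10^-4.
With Q = [Mn²⁺]/[Zn²⁺] and the known concentrations, [Mn²⁺] in the numerator gives [Mn²⁺] = 6 × 10^-5 M.

6 × 10^-5 M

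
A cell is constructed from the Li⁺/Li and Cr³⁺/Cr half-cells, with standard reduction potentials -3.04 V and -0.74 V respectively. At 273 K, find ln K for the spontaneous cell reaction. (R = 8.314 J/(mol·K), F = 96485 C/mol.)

ln K = 293.3

E°_cell = -0.74 − (-3.04) = 2.30 V, with n = 3 electrons transferred.
At equilibrium E = 0, so the Nernst equation gives ln K = nFE°/RT = (3)(96485)(2.30)/((8.314)(273)) = 293.32.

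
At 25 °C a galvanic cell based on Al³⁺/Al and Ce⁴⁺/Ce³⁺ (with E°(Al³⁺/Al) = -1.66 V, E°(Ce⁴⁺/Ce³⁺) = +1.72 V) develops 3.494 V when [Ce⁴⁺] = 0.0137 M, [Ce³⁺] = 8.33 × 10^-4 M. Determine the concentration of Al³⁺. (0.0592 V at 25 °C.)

0.0074 M

From the Nernst equation, log Q = n(E° − E)/0.0592 = 3(3.38 − 3.494)/0.0592 = -5.777, so Q = 1.67 × 10^-6.
With Q = [Al³⁺]·[Ce³⁺]^3/[Ce⁴⁺]^3 and the known concentrations, [Al³⁺] in the numerator gives [Al³⁺] = 0.0074 M.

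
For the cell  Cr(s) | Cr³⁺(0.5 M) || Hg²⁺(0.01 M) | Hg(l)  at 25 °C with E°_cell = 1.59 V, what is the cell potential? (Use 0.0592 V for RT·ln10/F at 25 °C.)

1.54 V

Balancing electrons gives n = 6; the reaction quotient is Q = [Cr³⁺]^2/[Hg²⁺]^3 = 2.5 × 10^5.
At 25 °C, E = E° − (0.0592/n) log Q = 1.59 − (0.0592/6)(5.398) = 1.590 − 0.053 = 1.537 V.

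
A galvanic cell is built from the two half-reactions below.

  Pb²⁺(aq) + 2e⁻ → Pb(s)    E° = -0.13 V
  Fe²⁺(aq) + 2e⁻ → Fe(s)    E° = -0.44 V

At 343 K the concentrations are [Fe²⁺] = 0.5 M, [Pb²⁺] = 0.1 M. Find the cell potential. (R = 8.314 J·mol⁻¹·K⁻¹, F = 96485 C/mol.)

0.286 V

The Pb²⁺/Pb couple has the higher reduction potential and acts as the cathode, so E°_cell = -0.13 − (-0.44) = 0.31 V.
Balancing electrons gives n = 2; the reaction quotient is Q = [Fe²⁺]/[Pb²⁺] = 5.00.
E = E° − (RT/nF) ln Q = 0.31 − (8.314×343)/(2×96485) × (1.609) = 0.310 − 0.024 = 0.286 V.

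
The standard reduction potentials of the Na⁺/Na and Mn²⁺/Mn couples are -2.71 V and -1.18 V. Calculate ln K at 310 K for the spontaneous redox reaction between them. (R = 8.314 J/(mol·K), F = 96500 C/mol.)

ln K = 114.6

E°_cell = -1.18 − (-2.71) = 1.53 V, with n = 2 electrons transferred.
At equilibrium E = 0, so the Nernst equation gives ln K = nFE°/RT = (2)(96500)(1.53)/((8.314)(310)) = 114.57.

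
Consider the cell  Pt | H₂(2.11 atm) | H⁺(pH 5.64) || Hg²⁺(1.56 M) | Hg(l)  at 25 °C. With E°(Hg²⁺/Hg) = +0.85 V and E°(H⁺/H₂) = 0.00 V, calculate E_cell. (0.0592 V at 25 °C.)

1.20 V

The Hg²⁺/Hg couple is the cathode, so E°_cell = 0.85 V; n = 2.
[H⁺] = 10^(−5.64) = 2.3 × 10^-6 M, and Q = [H⁺]^2 / ([Hg²⁺]·P(H₂)) = 1.59 × 10^-12.
E = E° − (0.0592/2) log Q = 0.85 − (0.0592/2)(-11.797) = 1.199 V.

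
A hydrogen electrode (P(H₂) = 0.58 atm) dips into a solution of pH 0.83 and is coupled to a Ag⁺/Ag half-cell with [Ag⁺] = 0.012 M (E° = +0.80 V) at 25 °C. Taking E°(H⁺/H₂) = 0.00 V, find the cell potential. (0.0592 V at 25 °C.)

0.73 V

The Ag⁺/Ag couple is the cathode, so E°_cell = 0.80 V; n = 2.
[H⁺] = 10^(−0.83) = 0.15 M, and Q = [H⁺]^2 / ([Ag⁺]^2·P(H₂)) = 262.
E = E° − (0.0592/2) log Q = 0.80 − (0.0592/2)(2.418) = 0.728 V.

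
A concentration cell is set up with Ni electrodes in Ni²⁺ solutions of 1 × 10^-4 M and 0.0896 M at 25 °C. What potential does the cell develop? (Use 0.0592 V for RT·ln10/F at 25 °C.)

0.087 V

Both half-cells are Ni²⁺/Ni, so E°_cell = 0. The concentrated side is the cathode; the cell reaction moves Ni²⁺ from high to low concentration with n = 2.
Q = [Ni²⁺]_dilute/[Ni²⁺]_conc = 1 × 10^-4/0.0896 = 0.00112.
E = 0 − (0.0592/2) log Q = −(0.0592/2)(-2.952) = 0.0874 V.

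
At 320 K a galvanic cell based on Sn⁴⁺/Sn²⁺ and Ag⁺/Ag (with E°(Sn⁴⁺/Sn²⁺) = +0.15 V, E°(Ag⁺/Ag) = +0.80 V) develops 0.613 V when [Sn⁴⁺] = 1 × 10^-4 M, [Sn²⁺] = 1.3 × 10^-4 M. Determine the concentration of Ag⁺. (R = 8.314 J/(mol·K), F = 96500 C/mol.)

0.23 M

From the Nernst equation, ln Q = nF(E° − E)/RT = 2×96500×(0.65 − 0.613)/(8.314×320) = 2.684, so Q = 14.6.
With Q = [Sn⁴⁺]/([Sn²⁺]·[Ag⁺]^2) and the known concentrations, [Ag⁺]^2 in the denominator gives [Ag⁺] = 0.23 M.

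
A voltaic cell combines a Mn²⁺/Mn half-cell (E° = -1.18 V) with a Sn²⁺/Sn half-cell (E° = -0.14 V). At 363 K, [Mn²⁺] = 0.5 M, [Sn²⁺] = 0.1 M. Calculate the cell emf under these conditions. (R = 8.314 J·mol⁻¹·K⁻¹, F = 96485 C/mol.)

The Sn²⁺/Sn couple has the higher reduction potential and acts as the cathode, so E°_cell = -0.14 − (-1.18) = 1.04 V.
Balancing electrons gives n = 2; the reaction quotient is Q = [Mn²⁺]/[Sn²⁺] = 5.00.
E = E° − (RT/nF) ln Q = 1.04 − (8.314×363)/(2×96485) × (1.609) = 1.040 − 0.025 = 1.015 V.

1.01 V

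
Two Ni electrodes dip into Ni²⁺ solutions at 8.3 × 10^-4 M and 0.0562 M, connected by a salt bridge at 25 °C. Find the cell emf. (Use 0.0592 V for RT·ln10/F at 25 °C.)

Both half-cells are Ni²⁺/Ni, so E°_cell = 0. The concentrated side is the cathode; the cell reaction moves Ni²⁺ from high to low concentration with n = 2.
Q = [Ni²⁺]_dilute/[Ni²⁺]_conc = 8.3 × 10^-4/0.0562 = 0.0148.
E = 0 − (0.0592/2) log Q = −(0.0592/2)(-1.831) = 0.0542 V.

0.054 V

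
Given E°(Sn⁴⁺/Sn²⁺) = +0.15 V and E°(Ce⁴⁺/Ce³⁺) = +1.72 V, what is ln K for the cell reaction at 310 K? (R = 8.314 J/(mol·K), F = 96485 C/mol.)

ln K = 117.5

E°_cell = +1.72 − (+0.15) = 1.57 V, with n = 2 electrons transferred.
At equilibrium E = 0, so the Nernst equation gives ln K = nFE°/RT = (2)(96485)(1.57)/((8.314)(310)) = 117.55.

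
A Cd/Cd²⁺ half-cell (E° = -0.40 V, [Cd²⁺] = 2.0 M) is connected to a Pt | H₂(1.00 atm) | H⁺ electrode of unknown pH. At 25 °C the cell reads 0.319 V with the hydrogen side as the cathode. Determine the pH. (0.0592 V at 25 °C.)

E°_cell = 0.40 V and n = 2.
log Q = n(E° − E)/0.0592 = 2×(0.40 − 0.319)/0.0592 = 2.736.
With Q = [Cd²⁺]·P(H₂) / [H⁺]^2, solving for [H⁺] gives log[H⁺] = -1.218, so pH = 1.22.

pH = 1.22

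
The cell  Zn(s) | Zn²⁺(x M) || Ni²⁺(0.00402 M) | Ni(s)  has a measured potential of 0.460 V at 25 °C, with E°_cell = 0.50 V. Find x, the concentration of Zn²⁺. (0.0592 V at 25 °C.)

0.09 M

From the Nernst equation, log Q = n(E° − E)/0.0592 = 2(0.50 − 0.460)/0.0592 = 1.351, so Q = 22.5.
With Q = [Zn²⁺]/[Ni²⁺] and the known concentrations, [Zn²⁺] in the numerator gives [Zn²⁺] = 0.09 M.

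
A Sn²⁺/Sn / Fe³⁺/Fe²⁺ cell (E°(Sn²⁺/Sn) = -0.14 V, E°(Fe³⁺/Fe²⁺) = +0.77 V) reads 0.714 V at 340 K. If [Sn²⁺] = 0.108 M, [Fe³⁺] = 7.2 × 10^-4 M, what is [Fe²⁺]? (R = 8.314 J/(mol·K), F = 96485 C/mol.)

From the Nernst equation, ln Q = nF(E° − E)/RT = 2×96485×(0.91 − 0.714)/(8.314×340) = 13.380, so Q = 6.47 × 10^5.
With Q = [Sn²⁺]·[Fe²⁺]^2/[Fe³⁺]^2 and the known concentrations, [Fe²⁺]^2 in the numerator gives [Fe²⁺] = 1.8 M.

1.8 M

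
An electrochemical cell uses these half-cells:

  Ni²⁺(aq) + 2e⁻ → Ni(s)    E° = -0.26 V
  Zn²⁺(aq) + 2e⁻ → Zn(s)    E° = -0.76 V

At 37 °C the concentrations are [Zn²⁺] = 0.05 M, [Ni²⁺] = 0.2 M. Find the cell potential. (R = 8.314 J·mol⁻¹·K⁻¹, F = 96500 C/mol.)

The Ni²⁺/Ni couple has the higher reduction potential and acts as the cathode, so E°_cell = -0.26 − (-0.76) = 0.50 V.
Balancing electrons gives n = 2; the reaction quotient is Q = [Zn²⁺]/[Ni²⁺] = 0.250.
E = E° − (RT/nF) ln Q = 0.50 − (8.314×310)/(2×96500) × (-1.386) = 0.500 + 0.019 = 0.519 V.

0.519 V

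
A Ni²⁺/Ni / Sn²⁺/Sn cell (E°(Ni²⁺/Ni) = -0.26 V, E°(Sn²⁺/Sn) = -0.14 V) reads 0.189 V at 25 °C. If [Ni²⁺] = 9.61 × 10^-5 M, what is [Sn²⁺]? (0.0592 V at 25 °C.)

From the Nernst equation, log Q = n(E° − E)/0.0592 = 2(0.12 − 0.189)/0.0592 = -2.331, so Q = 0.00467.
With Q = [Ni²⁺]/[Sn²⁺] and the known concentrations, [Sn²⁺] in the denominator gives [Sn²⁺] = 0.021 M.

0.021 M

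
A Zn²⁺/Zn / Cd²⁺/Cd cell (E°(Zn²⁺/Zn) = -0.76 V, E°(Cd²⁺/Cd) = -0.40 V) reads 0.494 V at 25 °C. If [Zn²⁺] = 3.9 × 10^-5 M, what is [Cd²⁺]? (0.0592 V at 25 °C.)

1.3 M

From the Nernst equation, log Q = n(E° − E)/0.0592 = 2(0.36 − 0.494)/0.0592 = -4.527, so Q = 2.97 × 10^-5.
With Q = [Zn²⁺]/[Cd²⁺] and the known concentrations, [Cd²⁺] in the denominator gives [Cd²⁺] = 1.3 M.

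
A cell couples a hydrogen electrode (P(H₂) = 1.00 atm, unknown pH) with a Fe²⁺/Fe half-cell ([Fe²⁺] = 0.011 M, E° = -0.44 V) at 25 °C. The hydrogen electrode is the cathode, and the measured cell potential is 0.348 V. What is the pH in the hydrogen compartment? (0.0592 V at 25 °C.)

E°_cell = 0.44 V and n = 2.
log Q = n(E° − E)/0.0592 = 2×(0.44 − 0.348)/0.0592 = 3.108.
With Q = [Fe²⁺]·P(H₂) / [H⁺]^2, solving for [H⁺] gives log[H⁺] = -2.533, so pH = 2.53.

pH = 2.53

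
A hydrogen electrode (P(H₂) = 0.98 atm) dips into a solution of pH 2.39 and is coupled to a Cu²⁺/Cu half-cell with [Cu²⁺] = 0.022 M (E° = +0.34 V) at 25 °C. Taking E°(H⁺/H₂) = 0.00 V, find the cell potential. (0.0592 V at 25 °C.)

The Cu²⁺/Cu couple is the cathode, so E°_cell = 0.34 V; n = 2.
[H⁺] = 10^(−2.39) = 0.0041 M, and Q = [H⁺]^2 / ([Cu²⁺]·P(H₂)) = 7.7 × 10^-4.
E = E° − (0.0592/2) log Q = 0.34 − (0.0592/2)(-3.114) = 0.432 V.

0.43 V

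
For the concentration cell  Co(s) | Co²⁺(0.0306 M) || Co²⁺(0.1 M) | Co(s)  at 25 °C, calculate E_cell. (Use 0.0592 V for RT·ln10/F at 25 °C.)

Both half-cells are Co²⁺/Co, so E°_cell = 0. The concentrated side is the cathode; the cell reaction moves Co²⁺ from high to low concentration with n = 2.
Q = [Co²⁺]_dilute/[Co²⁺]_conc = 0.0306/0.1 = 0.306.
E = 0 − (0.0592/2) log Q = −(0.0592/2)(-0.514) = 0.0152 V.

0.015 V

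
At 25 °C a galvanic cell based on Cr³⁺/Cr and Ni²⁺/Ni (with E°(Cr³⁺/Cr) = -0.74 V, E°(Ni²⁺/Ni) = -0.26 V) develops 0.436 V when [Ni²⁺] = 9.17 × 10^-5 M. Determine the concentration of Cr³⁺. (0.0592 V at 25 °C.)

1.5 × 10^-4 M

From the Nernst equation, log Q = n(E° − E)/0.0592 = 6(0.48 − 0.436)/0.0592 = 4.459, so Q = 2.88 × 10^4.
With Q = [Cr³⁺]^2/[Ni²⁺]^3 and the known concentrations, [Cr³⁺]^2 in the numerator gives [Cr³⁺] = 1.5 × 10^-4 M.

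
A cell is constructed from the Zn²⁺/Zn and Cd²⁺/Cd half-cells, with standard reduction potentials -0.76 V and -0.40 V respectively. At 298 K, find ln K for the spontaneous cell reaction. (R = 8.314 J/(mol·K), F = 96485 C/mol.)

E°_cell = -0.40 − (-0.76) = 0.36 V, with n = 2 electrons transferred.
At equilibrium E = 0, so the Nernst equation gives ln K = nFE°/RT = (2)(96485)(0.36)/((8.314)(298)) = 28.04.

ln K = 28.0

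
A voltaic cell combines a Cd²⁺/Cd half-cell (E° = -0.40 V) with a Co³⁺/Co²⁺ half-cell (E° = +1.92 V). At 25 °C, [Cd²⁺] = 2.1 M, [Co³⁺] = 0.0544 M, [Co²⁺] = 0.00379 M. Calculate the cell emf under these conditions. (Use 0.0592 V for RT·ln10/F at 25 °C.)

The Co³⁺/Co²⁺ couple has the higher reduction potential and acts as the cathode, so E°_cell = +1.92 − (-0.40) = 2.32 V.
Balancing electrons gives n = 2; the reaction quotient is Q = [Cd²⁺]·[Co²⁺]^2/[Co³⁺]^2 = 0.0102.
At 25 °C, E = E° − (0.0592/n) log Q = 2.32 − (0.0592/2)(-1.992) = 2.320 + 0.059 = 2.379 V.

2.38 V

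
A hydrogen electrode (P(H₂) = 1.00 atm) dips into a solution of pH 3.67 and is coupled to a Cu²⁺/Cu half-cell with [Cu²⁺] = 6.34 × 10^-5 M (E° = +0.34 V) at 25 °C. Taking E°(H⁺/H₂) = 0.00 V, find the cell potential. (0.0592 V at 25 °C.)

The Cu²⁺/Cu couple is the cathode, so E°_cell = 0.34 V; n = 2.
[H⁺] = 10^(−3.67) = 2.1 × 10^-4 M, and Q = [H⁺]^2 / ([Cu²⁺]·P(H₂)) = 7.21 × 10^-4.
E = E° − (0.0592/2) log Q = 0.34 − (0.0592/2)(-3.142) = 0.433 V.

0.43 V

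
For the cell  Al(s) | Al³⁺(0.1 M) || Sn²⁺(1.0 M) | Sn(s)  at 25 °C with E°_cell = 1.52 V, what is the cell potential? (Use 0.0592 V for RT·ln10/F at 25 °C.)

Balancing electrons gives n = 6; the reaction quotient is Q = [Al³⁺]^2/[Sn²⁺]^3 = 0.0100.
At 25 °C, E = E° − (0.0592/n) log Q = 1.52 − (0.0592/6)(-2.000) = 1.520 + 0.020 = 1.540 V.

1.54 V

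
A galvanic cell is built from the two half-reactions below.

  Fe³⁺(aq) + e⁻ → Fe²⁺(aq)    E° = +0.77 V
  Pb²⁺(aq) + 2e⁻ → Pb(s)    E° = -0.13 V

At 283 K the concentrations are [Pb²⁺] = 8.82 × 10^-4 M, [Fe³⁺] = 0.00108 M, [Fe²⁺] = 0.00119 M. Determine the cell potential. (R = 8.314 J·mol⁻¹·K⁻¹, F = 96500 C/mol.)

0.983 V

The Fe³⁺/Fe²⁺ couple has the higher reduction potential and acts as the cathode, so E°_cell = +0.77 − (-0.13) = 0.90 V.
Balancing electrons gives n = 2; the reaction quotient is Q = [Pb²⁺]·[Fe²⁺]^2/[Fe³⁺]^2 = 0.00107.
E = E° − (RT/nF) ln Q = 0.90 − (8.314×283)/(2×96500) × (-6.839) = 0.900 + 0.083 = 0.983 V.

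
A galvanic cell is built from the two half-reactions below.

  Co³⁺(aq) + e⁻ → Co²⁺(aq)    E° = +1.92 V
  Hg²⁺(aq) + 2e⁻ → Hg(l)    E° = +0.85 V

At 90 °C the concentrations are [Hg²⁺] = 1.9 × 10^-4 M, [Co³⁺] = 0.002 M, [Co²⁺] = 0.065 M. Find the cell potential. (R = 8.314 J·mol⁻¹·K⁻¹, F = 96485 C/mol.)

1.10 V

The Co³⁺/Co²⁺ couple has the higher reduction potential and acts as the cathode, so E°_cell = +1.92 − (+0.85) = 1.07 V.
Balancing electrons gives n = 2; the reaction quotient is Q = [Hg²⁺]·[Co²⁺]^2/[Co³⁺]^2 = 0.201.
E = E° − (RT/nF) ln Q = 1.07 − (8.314×363)/(2×96485) × (-1.606) = 1.070 + 0.025 = 1.095 V.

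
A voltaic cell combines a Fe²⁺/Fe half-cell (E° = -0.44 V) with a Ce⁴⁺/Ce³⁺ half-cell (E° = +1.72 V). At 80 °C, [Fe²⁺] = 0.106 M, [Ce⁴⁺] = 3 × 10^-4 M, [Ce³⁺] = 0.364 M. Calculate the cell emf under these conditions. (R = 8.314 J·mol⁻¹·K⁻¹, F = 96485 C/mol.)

The Ce⁴⁺/Ce³⁺ couple has the higher reduction potential and acts as the cathode, so E°_cell = +1.72 − (-0.44) = 2.16 V.
Balancing electrons gives n = 2; the reaction quotient is Q = [Fe²⁺]·[Ce³⁺]^2/[Ce⁴⁺]^2 = 1.56 × 10^5.
E = E° − (RT/nF) ln Q = 2.16 − (8.314×353)/(2×96485) × (11.958) = 2.160 − 0.182 = 1.978 V.

1.98 V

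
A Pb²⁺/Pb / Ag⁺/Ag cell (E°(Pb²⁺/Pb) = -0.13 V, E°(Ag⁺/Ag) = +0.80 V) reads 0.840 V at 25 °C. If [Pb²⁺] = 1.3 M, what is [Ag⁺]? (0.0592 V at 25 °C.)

0.034 M

From the Nernst equation, log Q = n(E° − E)/0.0592 = 2(0.93 − 0.840)/0.0592 = 3.041, so Q = 1100.
With Q = [Pb²⁺]/[Ag⁺]^2 and the known concentrations, [Ag⁺]^2 in the denominator gives [Ag⁺] = 0.034 M.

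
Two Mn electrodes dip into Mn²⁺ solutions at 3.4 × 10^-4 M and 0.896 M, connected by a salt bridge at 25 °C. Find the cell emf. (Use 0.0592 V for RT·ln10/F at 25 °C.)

0.10 V

Both half-cells are Mn²⁺/Mn, so E°_cell = 0. The concentrated side is the cathode; the cell reaction moves Mn²⁺ from high to low concentration with n = 2.
Q = [Mn²⁺]_dilute/[Mn²⁺]_conc = 3.4 × 10^-4/0.896 = 3.79 × 10^-4.
E = 0 − (0.0592/2) log Q = −(0.0592/2)(-3.421) = 0.1013 V.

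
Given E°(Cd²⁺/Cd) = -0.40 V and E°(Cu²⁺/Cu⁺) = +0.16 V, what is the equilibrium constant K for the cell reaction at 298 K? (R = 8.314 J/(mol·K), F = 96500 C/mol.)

E°_cell = +0.16 − (-0.40) = 0.56 V, with n = 2 electrons transferred.
At equilibrium E = 0, so the Nernst equation gives ln K = nFE°/RT = (2)(96500)(0.56)/((8.314)(298)) = 43.62.
K = e^43.62 = 8.8 × 10^18.

8.8 × 10^18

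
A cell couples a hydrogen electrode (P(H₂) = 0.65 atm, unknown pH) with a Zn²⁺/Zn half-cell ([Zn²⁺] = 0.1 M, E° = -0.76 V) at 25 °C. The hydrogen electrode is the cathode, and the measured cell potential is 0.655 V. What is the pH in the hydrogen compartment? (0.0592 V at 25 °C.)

pH = 2.37

E°_cell = 0.76 V and n = 2.
log Q = n(E° − E)/0.0592 = 2×(0.76 − 0.655)/0.0592 = 3.547.
With Q = [Zn²⁺]·P(H₂) / [H⁺]^2, solving for [H⁺] gives log[H⁺] = -2.367, so pH = 2.37.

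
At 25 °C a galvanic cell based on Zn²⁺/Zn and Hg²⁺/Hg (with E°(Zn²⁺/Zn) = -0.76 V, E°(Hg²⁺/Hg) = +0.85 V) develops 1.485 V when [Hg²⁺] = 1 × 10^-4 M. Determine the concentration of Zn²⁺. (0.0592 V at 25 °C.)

1.7 M

From the Nernst equation, log Q = n(E° − E)/0.0592 = 2(1.61 − 1.485)/0.0592 = 4.223, so Q = 1.67 × 10^4.
With Q = [Zn²⁺]/[Hg²⁺] and the known concentrations, [Zn²⁺] in the numerator gives [Zn²⁺] = 1.7 M.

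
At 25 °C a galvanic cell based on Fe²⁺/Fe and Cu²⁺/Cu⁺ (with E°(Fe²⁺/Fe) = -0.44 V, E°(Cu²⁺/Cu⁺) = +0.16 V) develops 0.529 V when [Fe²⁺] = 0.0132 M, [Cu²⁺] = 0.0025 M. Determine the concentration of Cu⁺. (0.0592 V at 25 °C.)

From the Nernst equation, log Q = n(E° − E)/0.0592 = 2(0.60 − 0.529)/0.0592 = 2.399, so Q = 250.
With Q = [Fe²⁺]·[Cu⁺]^2/[Cu²⁺]^2 and the known concentrations, [Cu⁺]^2 in the numerator gives [Cu⁺] = 0.34 M.

0.34 M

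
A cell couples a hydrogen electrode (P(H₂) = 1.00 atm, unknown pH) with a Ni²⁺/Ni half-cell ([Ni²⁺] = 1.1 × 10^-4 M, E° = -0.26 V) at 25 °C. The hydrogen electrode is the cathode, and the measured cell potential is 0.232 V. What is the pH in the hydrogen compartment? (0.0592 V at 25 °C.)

E°_cell = 0.26 V and n = 2.
log Q = n(E° − E)/0.0592 = 2×(0.26 − 0.232)/0.0592 = 0.946.
With Q = [Ni²⁺]·P(H₂) / [H⁺]^2, solving for [H⁺] gives log[H⁺] = -2.452, so pH = 2.45.

pH = 2.45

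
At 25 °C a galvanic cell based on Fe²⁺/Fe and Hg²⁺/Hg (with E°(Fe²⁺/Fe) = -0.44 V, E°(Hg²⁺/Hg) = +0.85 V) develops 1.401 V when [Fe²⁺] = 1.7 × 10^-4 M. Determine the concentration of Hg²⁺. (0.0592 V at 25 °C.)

0.96 M

From the Nernst equation, log Q = n(E° − E)/0.0592 = 2(1.29 − 1.401)/0.0592 = -3.750, so Q = 1.78 × 10^-4.
With Q = [Fe²⁺]/[Hg²⁺] and the known concentrations, [Hg²⁺] in the denominator gives [Hg²⁺] = 0.96 M.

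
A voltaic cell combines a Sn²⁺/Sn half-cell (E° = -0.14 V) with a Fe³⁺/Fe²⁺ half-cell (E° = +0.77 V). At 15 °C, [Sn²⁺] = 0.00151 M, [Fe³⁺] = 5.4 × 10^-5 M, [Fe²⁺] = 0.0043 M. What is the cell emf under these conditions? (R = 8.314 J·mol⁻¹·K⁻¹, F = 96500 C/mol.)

0.882 V

The Fe³⁺/Fe²⁺ couple has the higher reduction potential and acts as the cathode, so E°_cell = +0.77 − (-0.14) = 0.91 V.
Balancing electrons gives n = 2; the reaction quotient is Q = [Sn²⁺]·[Fe²⁺]^2/[Fe³⁺]^2 = 9.57.
E = E° − (RT/nF) ln Q = 0.91 − (8.314×288)/(2×96500) × (2.259) = 0.910 − 0.028 = 0.882 V.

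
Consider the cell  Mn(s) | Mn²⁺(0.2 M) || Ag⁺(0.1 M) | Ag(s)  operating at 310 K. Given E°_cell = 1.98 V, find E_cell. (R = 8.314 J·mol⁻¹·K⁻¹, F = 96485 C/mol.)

Balancing electrons gives n = 2; the reaction quotient is Q = [Mn²⁺]/[Ag⁺]^2 = 20.0.
E = E° − (RT/nF) ln Q = 1.98 − (8.314×310)/(2×96485) × (2.996) = 1.980 − 0.040 = 1.940 V.

1.94 V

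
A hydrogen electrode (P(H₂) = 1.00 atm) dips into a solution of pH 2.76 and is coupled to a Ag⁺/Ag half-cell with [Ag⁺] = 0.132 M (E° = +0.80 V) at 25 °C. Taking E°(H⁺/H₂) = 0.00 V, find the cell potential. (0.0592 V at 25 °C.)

The Ag⁺/Ag couple is the cathode, so E°_cell = 0.80 V; n = 2.
[H⁺] = 10^(−2.76) = 0.0017 M, and Q = [H⁺]^2 / ([Ag⁺]^2·P(H₂)) = 1.73 × 10^-4.
E = E° − (0.0592/2) log Q = 0.80 − (0.0592/2)(-3.761) = 0.911 V.

0.91 V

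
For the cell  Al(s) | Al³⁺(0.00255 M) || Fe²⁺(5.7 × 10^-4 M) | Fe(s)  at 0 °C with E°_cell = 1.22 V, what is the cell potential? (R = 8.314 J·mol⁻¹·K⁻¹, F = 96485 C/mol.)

Balancing electrons gives n = 6; the reaction quotient is Q = [Al³⁺]^2/[Fe²⁺]^3 = 3.51 × 10^4.
E = E° − (RT/nF) ln Q = 1.22 − (8.314×273)/(6×96485) × (10.466) = 1.220 − 0.041 = 1.179 V.

1.18 V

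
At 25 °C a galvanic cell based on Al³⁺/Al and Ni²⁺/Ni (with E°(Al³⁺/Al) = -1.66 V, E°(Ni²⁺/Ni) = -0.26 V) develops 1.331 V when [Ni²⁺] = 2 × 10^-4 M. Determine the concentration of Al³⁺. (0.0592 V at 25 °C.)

From the Nernst equation, log Q = n(E° − E)/0.0592 = 6(1.40 − 1.331)/0.0592 = 6.993, so Q = 9.85 × 10^6.
With Q = [Al³⁺]^2/[Ni²⁺]^3 and the known concentrations, [Al³⁺]^2 in the numerator gives [Al³⁺] = 0.0089 M.

0.0089 M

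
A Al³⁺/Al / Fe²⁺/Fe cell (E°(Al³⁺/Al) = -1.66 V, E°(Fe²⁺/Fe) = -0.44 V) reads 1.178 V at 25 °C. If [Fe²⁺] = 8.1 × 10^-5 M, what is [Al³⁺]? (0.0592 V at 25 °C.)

From the Nernst equation, log Q = n(E° − E)/0.0592 = 6(1.22 − 1.178)/0.0592 = 4.257, so Q = 1.81 × 10^4.
With Q = [Al³⁺]^2/[Fe²⁺]^3 and the known concentrations, [Al³⁺]^2 in the numerator gives [Al³⁺] = 9.8 × 10^-5 M.

9.8 × 10^-5 M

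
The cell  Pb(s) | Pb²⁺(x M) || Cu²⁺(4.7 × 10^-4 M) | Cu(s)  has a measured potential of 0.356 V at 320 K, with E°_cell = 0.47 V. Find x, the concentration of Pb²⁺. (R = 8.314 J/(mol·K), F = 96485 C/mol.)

1.8 M

From the Nernst equation, ln Q = nF(E° − E)/RT = 2×96485×(0.47 − 0.356)/(8.314×320) = 8.269, so Q = 3900.
With Q = [Pb²⁺]/[Cu²⁺] and the known concentrations, [Pb²⁺] in the numerator gives [Pb²⁺] = 1.8 M.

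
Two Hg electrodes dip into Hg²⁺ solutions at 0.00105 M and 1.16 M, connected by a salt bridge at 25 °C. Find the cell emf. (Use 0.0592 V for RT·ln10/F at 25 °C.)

0.090 V

Both half-cells are Hg²⁺/Hg, so E°_cell = 0. The concentrated side is the cathode; the cell reaction moves Hg²⁺ from high to low concentration with n = 2.
Q = [Hg²⁺]_dilute/[Hg²⁺]_conc = 0.00105/1.16 = 9.05 × 10^-4.
E = 0 − (0.0592/2) log Q = −(0.0592/2)(-3.043) = 0.0901 V.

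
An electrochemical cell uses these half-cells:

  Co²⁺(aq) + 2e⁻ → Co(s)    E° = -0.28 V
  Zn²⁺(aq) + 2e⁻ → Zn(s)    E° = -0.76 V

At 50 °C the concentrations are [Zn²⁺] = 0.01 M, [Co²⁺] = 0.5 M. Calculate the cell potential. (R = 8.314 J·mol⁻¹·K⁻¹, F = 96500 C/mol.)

The Co²⁺/Co couple has the higher reduction potential and acts as the cathode, so E°_cell = -0.28 − (-0.76) = 0.48 V.
Balancing electrons gives n = 2; the reaction quotient is Q = [Zn²⁺]/[Co²⁺] = 0.0200.
E = E° − (RT/nF) ln Q = 0.48 − (8.314×323)/(2×96500) × (-3.912) = 0.480 + 0.054 = 0.534 V.

0.534 V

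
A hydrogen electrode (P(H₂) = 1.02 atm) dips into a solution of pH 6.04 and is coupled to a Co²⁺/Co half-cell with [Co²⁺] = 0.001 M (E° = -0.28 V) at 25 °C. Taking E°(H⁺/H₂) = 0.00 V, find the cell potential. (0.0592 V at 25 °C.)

The hydrogen couple is the cathode, so E°_cell = 0.28 V; n = 2.
[H⁺] = 10^(−6.04) = 9.1 × 10^-7 M, and Q = [Co²⁺]·P(H₂) / [H⁺]^2 = 1.23 × 10^9.
E = E° − (0.0592/2) log Q = 0.28 − (0.0592/2)(9.089) = 0.011 V.

0.011 V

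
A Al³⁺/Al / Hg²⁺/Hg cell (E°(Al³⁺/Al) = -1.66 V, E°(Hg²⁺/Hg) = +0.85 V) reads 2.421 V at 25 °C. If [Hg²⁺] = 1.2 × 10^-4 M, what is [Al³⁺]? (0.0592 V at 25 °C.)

From the Nernst equation, log Q = n(E° − E)/0.0592 = 6(2.51 − 2.421)/0.0592 = 9.020, so Q = 1.05 × 10^9.
With Q = [Al³⁺]^2/[Hg²⁺]^3 and the known concentrations, [Al³⁺]^2 in the numerator gives [Al³⁺] = 0.043 M.

0.043 M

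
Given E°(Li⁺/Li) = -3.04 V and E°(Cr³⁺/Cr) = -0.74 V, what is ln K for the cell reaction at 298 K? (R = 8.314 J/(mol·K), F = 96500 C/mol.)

E°_cell = -0.74 − (-3.04) = 2.30 V, with n = 3 electrons transferred.
At equilibrium E = 0, so the Nernst equation gives ln K = nFE°/RT = (3)(96500)(2.30)/((8.314)(298)) = 268.75.

ln K = 268.8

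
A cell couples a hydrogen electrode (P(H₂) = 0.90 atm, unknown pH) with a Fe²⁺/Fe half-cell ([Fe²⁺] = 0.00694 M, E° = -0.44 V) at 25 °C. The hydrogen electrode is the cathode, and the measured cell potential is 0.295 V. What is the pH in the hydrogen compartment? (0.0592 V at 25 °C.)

pH = 3.55

E°_cell = 0.44 V and n = 2.
log Q = n(E° − E)/0.0592 = 2×(0.44 − 0.295)/0.0592 = 4.899.
With Q = [Fe²⁺]·P(H₂) / [H⁺]^2, solving for [H⁺] gives log[H⁺] = -3.552, so pH = 3.55.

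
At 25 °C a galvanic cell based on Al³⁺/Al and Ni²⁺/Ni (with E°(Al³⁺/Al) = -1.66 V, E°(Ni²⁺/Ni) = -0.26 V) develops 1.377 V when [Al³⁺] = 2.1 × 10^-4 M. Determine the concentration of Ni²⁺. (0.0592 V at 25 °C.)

From the Nernst equation, log Q = n(E° − E)/0.0592 = 6(1.40 − 1.377)/0.0592 = 2.331, so Q = 214.
With Q = [Al³⁺]^2/[Ni²⁺]^3 and the known concentrations, [Ni²⁺]^3 in the denominator gives [Ni²⁺] = 5.9 × 10^-4 M.

5.9 × 10^-4 M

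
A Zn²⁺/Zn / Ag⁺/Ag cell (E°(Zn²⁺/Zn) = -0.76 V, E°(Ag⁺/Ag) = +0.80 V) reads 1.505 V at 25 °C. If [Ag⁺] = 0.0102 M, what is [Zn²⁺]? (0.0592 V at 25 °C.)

0.0075 M

From the Nernst equation, log Q = n(E° − E)/0.0592 = 2(1.56 − 1.505)/0.0592 = 1.858, so Q = 72.1.
With Q = [Zn²⁺]/[Ag⁺]^2 and the known concentrations, [Zn²⁺] in the numerator gives [Zn²⁺] = 0.0075 M.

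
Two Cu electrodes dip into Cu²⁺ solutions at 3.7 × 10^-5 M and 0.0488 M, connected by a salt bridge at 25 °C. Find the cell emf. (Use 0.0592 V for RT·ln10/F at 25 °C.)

Both half-cells are Cu²⁺/Cu, so E°_cell = 0. The concentrated side is the cathode; the cell reaction moves Cu²⁺ from high to low concentration with n = 2.
Q = [Cu²⁺]_dilute/[Cu²⁺]_conc = 3.7 × 10^-5/0.0488 = 7.58 × 10^-4.
E = 0 − (0.0592/2) log Q = −(0.0592/2)(-3.120) = 0.0924 V.

0.092 V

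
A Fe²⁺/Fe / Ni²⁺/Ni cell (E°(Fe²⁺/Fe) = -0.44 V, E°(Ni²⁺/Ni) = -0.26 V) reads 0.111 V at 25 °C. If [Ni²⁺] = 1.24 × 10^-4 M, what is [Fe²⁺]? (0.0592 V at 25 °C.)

0.027 M

From the Nernst equation, log Q = n(E° − E)/0.0592 = 2(0.18 − 0.111)/0.0592 = 2.331, so Q = 214.
With Q = [Fe²⁺]/[Ni²⁺] and the known concentrations, [Fe²⁺] in the numerator gives [Fe²⁺] = 0.027 M.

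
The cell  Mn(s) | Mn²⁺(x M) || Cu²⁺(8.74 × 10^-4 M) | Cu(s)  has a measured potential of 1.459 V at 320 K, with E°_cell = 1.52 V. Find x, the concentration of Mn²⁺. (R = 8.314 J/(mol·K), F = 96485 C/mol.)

From the Nernst equation, ln Q = nF(E° − E)/RT = 2×96485×(1.52 − 1.459)/(8.314×320) = 4.424, so Q = 83.5.
With Q = [Mn²⁺]/[Cu²⁺] and the known concentrations, [Mn²⁺] in the numerator gives [Mn²⁺] = 0.073 M.

0.073 M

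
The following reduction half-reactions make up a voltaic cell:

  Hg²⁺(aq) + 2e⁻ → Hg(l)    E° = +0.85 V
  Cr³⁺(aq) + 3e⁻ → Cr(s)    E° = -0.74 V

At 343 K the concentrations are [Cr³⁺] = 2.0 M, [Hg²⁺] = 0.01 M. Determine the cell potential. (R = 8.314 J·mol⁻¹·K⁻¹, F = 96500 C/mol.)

1.52 V

The Hg²⁺/Hg couple has the higher reduction potential and acts as the cathode, so E°_cell = +0.85 − (-0.74) = 1.59 V.
Balancing electrons gives n = 6; the reaction quotient is Q = [Cr³⁺]^2/[Hg²⁺]^3 = 4 × 10^6.
E = E° − (RT/nF) ln Q = 1.59 − (8.314×343)/(6×96500) × (15.202) = 1.590 − 0.075 = 1.515 V.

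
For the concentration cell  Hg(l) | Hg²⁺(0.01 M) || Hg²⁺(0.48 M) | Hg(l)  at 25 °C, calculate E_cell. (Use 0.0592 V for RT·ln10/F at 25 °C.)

Both half-cells are Hg²⁺/Hg, so E°_cell = 0. The concentrated side is the cathode; the cell reaction moves Hg²⁺ from high to low concentration with n = 2.
Q = [Hg²⁺]_dilute/[Hg²⁺]_conc = 0.01/0.48 = 0.0208.
E = 0 − (0.0592/2) log Q = −(0.0592/2)(-1.681) = 0.0498 V.

0.050 V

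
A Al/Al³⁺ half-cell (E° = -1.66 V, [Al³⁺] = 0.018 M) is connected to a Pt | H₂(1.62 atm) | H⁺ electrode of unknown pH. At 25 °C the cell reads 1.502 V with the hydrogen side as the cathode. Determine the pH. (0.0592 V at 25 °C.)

pH = 3.15

E°_cell = 1.66 V and n = 6.
log Q = n(E° − E)/0.0592 = 6×(1.66 − 1.502)/0.0592 = 16.014.
With Q = [Al³⁺]^2·P(H₂)^3 / [H⁺]^6, solving for [H⁺] gives log[H⁺] = -3.146, so pH = 3.15.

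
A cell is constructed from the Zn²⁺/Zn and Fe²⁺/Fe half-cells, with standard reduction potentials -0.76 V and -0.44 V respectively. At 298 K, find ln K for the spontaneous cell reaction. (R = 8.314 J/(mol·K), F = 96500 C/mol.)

ln K = 24.9

E°_cell = -0.44 − (-0.76) = 0.32 V, with n = 2 electrons transferred.
At equilibrium E = 0, so the Nernst equation gives ln K = nFE°/RT = (2)(96500)(0.32)/((8.314)(298)) = 24.93.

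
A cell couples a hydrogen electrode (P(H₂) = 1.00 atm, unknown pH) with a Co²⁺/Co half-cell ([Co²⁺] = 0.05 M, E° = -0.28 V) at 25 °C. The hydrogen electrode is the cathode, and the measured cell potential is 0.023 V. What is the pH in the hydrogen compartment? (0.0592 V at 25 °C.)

pH = 4.99

E°_cell = 0.28 V and n = 2.
log Q = n(E° − E)/0.0592 = 2×(0.28 − 0.023)/0.0592 = 8.682.
With Q = [Co²⁺]·P(H₂) / [H⁺]^2, solving for [H⁺] gives log[H⁺] = -4.992, so pH = 4.99.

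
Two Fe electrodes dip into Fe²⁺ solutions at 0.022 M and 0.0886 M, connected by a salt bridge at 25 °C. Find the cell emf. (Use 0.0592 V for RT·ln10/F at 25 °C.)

0.018 V

Both half-cells are Fe²⁺/Fe, so E°_cell = 0. The concentrated side is the cathode; the cell reaction moves Fe²⁺ from high to low concentration with n = 2.
Q = [Fe²⁺]_dilute/[Fe²⁺]_conc = 0.022/0.0886 = 0.248.
E = 0 − (0.0592/2) log Q = −(0.0592/2)(-0.605) = 0.0179 V.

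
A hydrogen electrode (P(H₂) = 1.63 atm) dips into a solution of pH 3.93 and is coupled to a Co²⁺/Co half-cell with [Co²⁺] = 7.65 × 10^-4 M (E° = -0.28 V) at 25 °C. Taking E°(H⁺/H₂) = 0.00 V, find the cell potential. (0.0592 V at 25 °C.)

0.13 V

The hydrogen couple is the cathode, so E°_cell = 0.28 V; n = 2.
[H⁺] = 10^(−3.93) = 1.2 × 10^-4 M, and Q = [Co²⁺]·P(H₂) / [H⁺]^2 = 9.03 × 10^4.
E = E° − (0.0592/2) log Q = 0.28 − (0.0592/2)(4.956) = 0.133 V.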